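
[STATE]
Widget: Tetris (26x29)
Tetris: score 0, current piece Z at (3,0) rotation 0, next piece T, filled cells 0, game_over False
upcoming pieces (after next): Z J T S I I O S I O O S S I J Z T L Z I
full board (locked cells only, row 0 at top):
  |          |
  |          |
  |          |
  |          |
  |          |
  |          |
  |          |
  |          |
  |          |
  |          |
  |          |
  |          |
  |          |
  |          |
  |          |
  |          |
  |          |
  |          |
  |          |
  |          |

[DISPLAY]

   ▓▓     │Next:          
    ▓▓    │ ▒             
          │▒▒▒            
          │               
          │               
          │               
          │Score:         
          │0              
          │               
          │               
          │               
          │               
          │               
          │               
          │               
          │               
          │               
          │               
          │               
          │               
          │               
          │               
          │               
          │               
          │               
          │               
          │               
          │               
          │               


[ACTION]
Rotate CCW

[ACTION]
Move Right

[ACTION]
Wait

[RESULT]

          │Next:          
     ▓    │ ▒             
    ▓▓    │▒▒▒            
    ▓     │               
          │               
          │               
          │Score:         
          │0              
          │               
          │               
          │               
          │               
          │               
          │               
          │               
          │               
          │               
          │               
          │               
          │               
          │               
          │               
          │               
          │               
          │               
          │               
          │               
          │               
          │               


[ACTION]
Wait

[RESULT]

          │Next:          
          │ ▒             
     ▓    │▒▒▒            
    ▓▓    │               
    ▓     │               
          │               
          │Score:         
          │0              
          │               
          │               
          │               
          │               
          │               
          │               
          │               
          │               
          │               
          │               
          │               
          │               
          │               
          │               
          │               
          │               
          │               
          │               
          │               
          │               
          │               


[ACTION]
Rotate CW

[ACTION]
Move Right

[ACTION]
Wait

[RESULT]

          │Next:          
          │ ▒             
          │▒▒▒            
     ▓▓   │               
      ▓▓  │               
          │               
          │Score:         
          │0              
          │               
          │               
          │               
          │               
          │               
          │               
          │               
          │               
          │               
          │               
          │               
          │               
          │               
          │               
          │               
          │               
          │               
          │               
          │               
          │               
          │               


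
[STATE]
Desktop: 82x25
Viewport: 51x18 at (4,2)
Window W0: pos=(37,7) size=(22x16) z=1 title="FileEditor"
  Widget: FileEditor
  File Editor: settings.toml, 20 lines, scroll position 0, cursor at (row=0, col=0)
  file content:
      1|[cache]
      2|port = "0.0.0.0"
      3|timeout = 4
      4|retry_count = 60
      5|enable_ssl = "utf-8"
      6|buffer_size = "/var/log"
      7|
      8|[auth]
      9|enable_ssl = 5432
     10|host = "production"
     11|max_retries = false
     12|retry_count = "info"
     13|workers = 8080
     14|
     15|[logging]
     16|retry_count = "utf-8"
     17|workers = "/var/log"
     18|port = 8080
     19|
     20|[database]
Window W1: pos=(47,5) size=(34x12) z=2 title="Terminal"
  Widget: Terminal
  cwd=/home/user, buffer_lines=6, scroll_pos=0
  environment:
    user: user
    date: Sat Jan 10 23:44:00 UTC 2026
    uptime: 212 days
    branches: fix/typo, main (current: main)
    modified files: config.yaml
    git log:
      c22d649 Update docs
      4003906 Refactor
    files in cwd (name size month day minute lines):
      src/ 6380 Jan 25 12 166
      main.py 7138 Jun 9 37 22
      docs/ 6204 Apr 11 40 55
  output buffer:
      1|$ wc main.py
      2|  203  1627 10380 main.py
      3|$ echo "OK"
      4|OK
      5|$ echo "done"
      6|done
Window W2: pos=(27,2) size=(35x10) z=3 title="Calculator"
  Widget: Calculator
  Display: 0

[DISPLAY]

                       ┏━━━━━━━━━━━━━━━━━━━━━━━━━━━
                       ┃ Calculator                
                       ┠───────────────────────────
                       ┃                           
                       ┃┌───┬───┬───┬───┐          
                       ┃│ 7 │ 8 │ 9 │ ÷ │          
                       ┃├───┼───┼───┼───┤          
                       ┃│ 4 │ 5 │ 6 │ × │          
                       ┃└───┴───┴───┴───┘          
                       ┗━━━━━━━━━━━━━━━━━━━━━━━━━━━
                                 ┃timeout =┃$ echo 
                                 ┃retry_cou┃done   
                                 ┃enable_ss┃$ █    
                                 ┃buffer_si┃       
                                 ┃         ┗━━━━━━━
                                 ┃[auth]           
                                 ┃enable_ssl = 5432
                                 ┃host = "productio


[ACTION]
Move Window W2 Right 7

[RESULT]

                              ┏━━━━━━━━━━━━━━━━━━━━
                              ┃ Calculator         
                              ┠────────────────────
                              ┃                    
                              ┃┌───┬───┬───┬───┐   
                              ┃│ 7 │ 8 │ 9 │ ÷ │   
                              ┃├───┼───┼───┼───┤   
                              ┃│ 4 │ 5 │ 6 │ × │   
                              ┃└───┴───┴───┴───┘   
                              ┗━━━━━━━━━━━━━━━━━━━━
                                 ┃timeout =┃$ echo 
                                 ┃retry_cou┃done   
                                 ┃enable_ss┃$ █    
                                 ┃buffer_si┃       
                                 ┃         ┗━━━━━━━
                                 ┃[auth]           
                                 ┃enable_ssl = 5432
                                 ┃host = "productio


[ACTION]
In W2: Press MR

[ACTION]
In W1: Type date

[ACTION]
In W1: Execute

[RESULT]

                              ┏━━━━━━━━━━━━━━━━━━━━
                              ┃ Calculator         
                              ┠────────────────────
                              ┃                    
                              ┃┌───┬───┬───┬───┐   
                              ┃│ 7 │ 8 │ 9 │ ÷ │   
                              ┃├───┼───┼───┼───┤   
                              ┃│ 4 │ 5 │ 6 │ × │   
                              ┃└───┴───┴───┴───┘   
                              ┗━━━━━━━━━━━━━━━━━━━━
                                 ┃timeout =┃done   
                                 ┃retry_cou┃$ date 
                                 ┃enable_ss┃Sat Jan
                                 ┃buffer_si┃$ █    
                                 ┃         ┗━━━━━━━
                                 ┃[auth]           
                                 ┃enable_ssl = 5432
                                 ┃host = "productio


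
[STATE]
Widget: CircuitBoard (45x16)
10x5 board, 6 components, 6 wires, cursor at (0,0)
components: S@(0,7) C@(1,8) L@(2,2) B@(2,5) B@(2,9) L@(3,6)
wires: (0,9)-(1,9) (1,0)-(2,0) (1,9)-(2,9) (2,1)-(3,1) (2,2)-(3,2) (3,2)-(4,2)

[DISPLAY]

   0 1 2 3 4 5 6 7 8 9                       
0  [.]                          S       ·    
                                        │    
1   ·                               C   ·    
    │                                   │    
2   ·   ·   L           B               B    
        │   │                                
3       ·   ·               L                
            │                                
4           ·                                
Cursor: (0,0)                                
                                             
                                             
                                             
                                             
                                             


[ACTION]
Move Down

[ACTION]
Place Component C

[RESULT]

   0 1 2 3 4 5 6 7 8 9                       
0                               S       ·    
                                        │    
1  [C]                              C   ·    
    │                                   │    
2   ·   ·   L           B               B    
        │   │                                
3       ·   ·               L                
            │                                
4           ·                                
Cursor: (1,0)                                
                                             
                                             
                                             
                                             
                                             


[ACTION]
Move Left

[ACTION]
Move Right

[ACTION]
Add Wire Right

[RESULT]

   0 1 2 3 4 5 6 7 8 9                       
0                               S       ·    
                                        │    
1   C  [.]─ ·                       C   ·    
    │                                   │    
2   ·   ·   L           B               B    
        │   │                                
3       ·   ·               L                
            │                                
4           ·                                
Cursor: (1,1)                                
                                             
                                             
                                             
                                             
                                             


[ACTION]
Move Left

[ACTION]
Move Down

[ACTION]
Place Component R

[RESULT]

   0 1 2 3 4 5 6 7 8 9                       
0                               S       ·    
                                        │    
1   C   · ─ ·                       C   ·    
    │                                   │    
2  [R]  ·   L           B               B    
        │   │                                
3       ·   ·               L                
            │                                
4           ·                                
Cursor: (2,0)                                
                                             
                                             
                                             
                                             
                                             


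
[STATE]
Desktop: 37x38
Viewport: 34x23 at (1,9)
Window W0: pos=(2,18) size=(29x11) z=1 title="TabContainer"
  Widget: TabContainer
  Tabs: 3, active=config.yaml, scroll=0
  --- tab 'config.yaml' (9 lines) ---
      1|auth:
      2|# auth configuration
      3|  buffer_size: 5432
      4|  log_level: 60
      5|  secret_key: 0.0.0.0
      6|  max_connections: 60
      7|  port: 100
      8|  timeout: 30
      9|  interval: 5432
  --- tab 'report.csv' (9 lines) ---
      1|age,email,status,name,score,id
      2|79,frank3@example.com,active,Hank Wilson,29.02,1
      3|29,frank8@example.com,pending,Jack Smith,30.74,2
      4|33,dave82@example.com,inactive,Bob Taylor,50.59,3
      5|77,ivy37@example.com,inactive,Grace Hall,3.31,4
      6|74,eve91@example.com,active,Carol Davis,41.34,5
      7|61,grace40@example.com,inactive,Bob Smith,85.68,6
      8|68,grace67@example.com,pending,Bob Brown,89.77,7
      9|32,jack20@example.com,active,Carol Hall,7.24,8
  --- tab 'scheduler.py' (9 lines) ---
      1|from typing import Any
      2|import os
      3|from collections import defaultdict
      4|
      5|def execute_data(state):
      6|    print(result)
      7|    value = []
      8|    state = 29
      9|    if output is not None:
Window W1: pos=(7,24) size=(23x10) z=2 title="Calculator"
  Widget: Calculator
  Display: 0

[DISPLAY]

                                  
                                  
                                  
                                  
                                  
                                  
                                  
                                  
                                  
 ┏━━━━━━━━━━━━━━━━━━━━━━━━━━━┓    
 ┃ TabContainer              ┃    
 ┠───────────────────────────┨    
 ┃[config.yaml]│ report.csv │┃    
 ┃───────────────────────────┃    
 ┃auth:                      ┃    
 ┃# au┏━━━━━━━━━━━━━━━━━━━━━┓┃    
 ┃  bu┃ Calculator          ┃┃    
 ┃  lo┠─────────────────────┨┃    
 ┃  se┃                    0┃┃    
 ┗━━━━┃┌───┬───┬───┬───┐    ┃┛    
      ┃│ 7 │ 8 │ 9 │ ÷ │    ┃     
      ┃├───┼───┼───┼───┤    ┃     
      ┃│ 4 │ 5 │ 6 │ × │    ┃     


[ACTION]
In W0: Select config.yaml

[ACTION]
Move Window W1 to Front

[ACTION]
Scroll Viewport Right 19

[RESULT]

                                  
                                  
                                  
                                  
                                  
                                  
                                  
                                  
                                  
━━━━━━━━━━━━━━━━━━━━━━━━━━━┓      
 TabContainer              ┃      
───────────────────────────┨      
[config.yaml]│ report.csv │┃      
───────────────────────────┃      
auth:                      ┃      
# au┏━━━━━━━━━━━━━━━━━━━━━┓┃      
  bu┃ Calculator          ┃┃      
  lo┠─────────────────────┨┃      
  se┃                    0┃┃      
━━━━┃┌───┬───┬───┬───┐    ┃┛      
    ┃│ 7 │ 8 │ 9 │ ÷ │    ┃       
    ┃├───┼───┼───┼───┤    ┃       
    ┃│ 4 │ 5 │ 6 │ × │    ┃       


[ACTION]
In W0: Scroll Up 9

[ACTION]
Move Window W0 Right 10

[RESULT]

                                  
                                  
                                  
                                  
                                  
                                  
                                  
                                  
                                  
     ┏━━━━━━━━━━━━━━━━━━━━━━━━━━━┓
     ┃ TabContainer              ┃
     ┠───────────────────────────┨
     ┃[config.yaml]│ report.csv │┃
     ┃───────────────────────────┃
     ┃auth:                      ┃
    ┏━━━━━━━━━━━━━━━━━━━━━┓      ┃
    ┃ Calculator          ┃      ┃
    ┠─────────────────────┨      ┃
    ┃                    0┃      ┃
    ┃┌───┬───┬───┬───┐    ┃━━━━━━┛
    ┃│ 7 │ 8 │ 9 │ ÷ │    ┃       
    ┃├───┼───┼───┼───┤    ┃       
    ┃│ 4 │ 5 │ 6 │ × │    ┃       


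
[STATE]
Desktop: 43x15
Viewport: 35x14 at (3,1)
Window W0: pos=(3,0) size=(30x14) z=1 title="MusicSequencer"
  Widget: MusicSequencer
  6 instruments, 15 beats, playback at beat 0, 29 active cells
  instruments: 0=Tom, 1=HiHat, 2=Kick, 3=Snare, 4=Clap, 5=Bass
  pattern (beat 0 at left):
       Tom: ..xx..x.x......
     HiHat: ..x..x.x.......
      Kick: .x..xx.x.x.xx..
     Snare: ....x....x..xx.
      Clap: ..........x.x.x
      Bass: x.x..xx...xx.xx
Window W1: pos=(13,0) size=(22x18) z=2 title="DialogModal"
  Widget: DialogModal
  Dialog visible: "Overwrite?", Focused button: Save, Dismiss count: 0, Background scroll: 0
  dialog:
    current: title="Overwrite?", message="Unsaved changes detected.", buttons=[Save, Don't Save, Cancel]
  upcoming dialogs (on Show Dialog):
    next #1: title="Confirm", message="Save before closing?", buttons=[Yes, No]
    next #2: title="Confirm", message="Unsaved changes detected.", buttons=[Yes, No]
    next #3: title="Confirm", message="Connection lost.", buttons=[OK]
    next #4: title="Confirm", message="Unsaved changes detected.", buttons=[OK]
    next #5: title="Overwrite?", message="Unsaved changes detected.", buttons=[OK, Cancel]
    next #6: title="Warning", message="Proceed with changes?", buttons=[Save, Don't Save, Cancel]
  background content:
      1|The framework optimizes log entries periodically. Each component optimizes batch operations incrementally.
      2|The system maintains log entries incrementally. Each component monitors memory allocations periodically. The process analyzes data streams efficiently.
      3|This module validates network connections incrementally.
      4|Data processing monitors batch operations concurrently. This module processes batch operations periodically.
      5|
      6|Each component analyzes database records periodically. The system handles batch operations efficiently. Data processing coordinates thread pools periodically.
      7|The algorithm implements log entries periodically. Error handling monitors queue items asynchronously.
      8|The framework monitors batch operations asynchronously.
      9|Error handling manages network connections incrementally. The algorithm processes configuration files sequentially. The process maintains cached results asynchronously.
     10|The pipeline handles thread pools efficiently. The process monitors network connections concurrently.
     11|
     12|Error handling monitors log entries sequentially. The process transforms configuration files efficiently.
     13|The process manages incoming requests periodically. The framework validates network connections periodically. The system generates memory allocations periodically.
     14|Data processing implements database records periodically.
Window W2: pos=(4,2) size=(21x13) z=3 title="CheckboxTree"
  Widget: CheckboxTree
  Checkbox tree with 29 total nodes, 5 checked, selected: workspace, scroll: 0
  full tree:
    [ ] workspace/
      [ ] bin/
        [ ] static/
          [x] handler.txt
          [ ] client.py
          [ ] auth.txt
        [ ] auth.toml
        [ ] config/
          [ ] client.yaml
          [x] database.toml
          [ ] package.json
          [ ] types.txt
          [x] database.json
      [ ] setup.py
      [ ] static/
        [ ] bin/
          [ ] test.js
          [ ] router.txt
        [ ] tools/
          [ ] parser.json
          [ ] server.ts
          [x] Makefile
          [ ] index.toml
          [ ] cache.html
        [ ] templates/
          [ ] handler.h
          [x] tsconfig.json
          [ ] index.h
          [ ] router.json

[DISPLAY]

┃ MusicSeq┃ DialogModal        ┃   
┠┏━━━━━━━━━━━━━━━━━━━┓─────────┨   
┃┃ CheckboxTree      ┃rk optimi┃   
┃┠───────────────────┨maintains┃   
┃┃>[-] workspace/    ┃ validate┃   
┃┃   [-] bin/        ┃sing moni┃   
┃┃     [-] static/   ┃──────┐  ┃   
┃┃       [x] handler.┃ite?  │ly┃   
┃┃       [ ] client.p┃change│em┃   
┃┃       [ ] auth.txt┃Don't │to┃   
┃┃     [ ] auth.toml ┃──────┘ag┃   
┃┃     [-] config/   ┃e handles┃   
┗┃       [ ] client.y┃         ┃   
 ┗━━━━━━━━━━━━━━━━━━━┛ing monit┃   


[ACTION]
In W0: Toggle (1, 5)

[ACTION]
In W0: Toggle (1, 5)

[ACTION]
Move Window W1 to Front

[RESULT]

┃ MusicSeq┃ DialogModal        ┃   
┠┏━━━━━━━━┠────────────────────┨   
┃┃ Checkbo┃The framework optimi┃   
┃┠────────┃The system maintains┃   
┃┃>[-] wor┃This module validate┃   
┃┃   [-] b┃Data processing moni┃   
┃┃     [-]┃  ┌──────────────┐  ┃   
┃┃       [┃Ea│  Overwrite?  │ly┃   
┃┃       [┃Th│Unsaved change│em┃   
┃┃       [┃Th│[Save]  Don't │to┃   
┃┃     [ ]┃Er└──────────────┘ag┃   
┃┃     [-]┃The pipeline handles┃   
┗┃       [┃                    ┃   
 ┗━━━━━━━━┃Error handling monit┃   


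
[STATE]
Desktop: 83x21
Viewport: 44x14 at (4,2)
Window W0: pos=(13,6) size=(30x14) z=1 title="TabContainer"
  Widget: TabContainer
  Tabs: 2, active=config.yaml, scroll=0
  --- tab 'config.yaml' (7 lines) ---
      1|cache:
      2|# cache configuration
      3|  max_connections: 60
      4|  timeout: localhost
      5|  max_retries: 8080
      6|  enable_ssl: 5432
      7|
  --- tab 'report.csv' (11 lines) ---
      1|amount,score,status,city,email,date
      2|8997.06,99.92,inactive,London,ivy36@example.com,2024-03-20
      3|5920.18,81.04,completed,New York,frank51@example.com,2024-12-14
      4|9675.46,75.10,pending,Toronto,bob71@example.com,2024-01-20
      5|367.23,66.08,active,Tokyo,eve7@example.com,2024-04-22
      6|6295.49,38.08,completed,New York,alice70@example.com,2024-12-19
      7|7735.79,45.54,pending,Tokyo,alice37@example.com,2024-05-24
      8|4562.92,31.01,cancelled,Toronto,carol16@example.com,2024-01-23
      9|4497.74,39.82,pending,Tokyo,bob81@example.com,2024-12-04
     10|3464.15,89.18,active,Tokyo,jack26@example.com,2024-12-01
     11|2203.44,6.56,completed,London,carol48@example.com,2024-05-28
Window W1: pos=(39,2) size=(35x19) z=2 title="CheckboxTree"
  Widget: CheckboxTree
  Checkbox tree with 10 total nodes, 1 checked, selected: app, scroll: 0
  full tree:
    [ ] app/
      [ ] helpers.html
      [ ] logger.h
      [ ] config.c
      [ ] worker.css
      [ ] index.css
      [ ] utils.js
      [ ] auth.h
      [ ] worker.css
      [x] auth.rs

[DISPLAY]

                                   ┏━━━━━━━━
                                   ┃ Checkbo
                                   ┠────────
                                   ┃>[-] app
         ┏━━━━━━━━━━━━━━━━━━━━━━━━━┃   [ ] h
         ┃ TabContainer            ┃   [ ] l
         ┠─────────────────────────┃   [ ] c
         ┃[config.yaml]│ report.csv┃   [ ] w
         ┃─────────────────────────┃   [ ] i
         ┃cache:                   ┃   [ ] u
         ┃# cache configuration    ┃   [ ] a
         ┃  max_connections: 60    ┃   [ ] w
         ┃  timeout: localhost     ┃   [x] a
         ┃  max_retries: 8080      ┃        


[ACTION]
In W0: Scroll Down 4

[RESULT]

                                   ┏━━━━━━━━
                                   ┃ Checkbo
                                   ┠────────
                                   ┃>[-] app
         ┏━━━━━━━━━━━━━━━━━━━━━━━━━┃   [ ] h
         ┃ TabContainer            ┃   [ ] l
         ┠─────────────────────────┃   [ ] c
         ┃[config.yaml]│ report.csv┃   [ ] w
         ┃─────────────────────────┃   [ ] i
         ┃  max_retries: 8080      ┃   [ ] u
         ┃  enable_ssl: 5432       ┃   [ ] a
         ┃                         ┃   [ ] w
         ┃                         ┃   [x] a
         ┃                         ┃        


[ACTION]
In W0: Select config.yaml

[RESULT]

                                   ┏━━━━━━━━
                                   ┃ Checkbo
                                   ┠────────
                                   ┃>[-] app
         ┏━━━━━━━━━━━━━━━━━━━━━━━━━┃   [ ] h
         ┃ TabContainer            ┃   [ ] l
         ┠─────────────────────────┃   [ ] c
         ┃[config.yaml]│ report.csv┃   [ ] w
         ┃─────────────────────────┃   [ ] i
         ┃cache:                   ┃   [ ] u
         ┃# cache configuration    ┃   [ ] a
         ┃  max_connections: 60    ┃   [ ] w
         ┃  timeout: localhost     ┃   [x] a
         ┃  max_retries: 8080      ┃        


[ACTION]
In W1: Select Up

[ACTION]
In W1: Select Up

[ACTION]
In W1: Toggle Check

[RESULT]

                                   ┏━━━━━━━━
                                   ┃ Checkbo
                                   ┠────────
                                   ┃>[x] app
         ┏━━━━━━━━━━━━━━━━━━━━━━━━━┃   [x] h
         ┃ TabContainer            ┃   [x] l
         ┠─────────────────────────┃   [x] c
         ┃[config.yaml]│ report.csv┃   [x] w
         ┃─────────────────────────┃   [x] i
         ┃cache:                   ┃   [x] u
         ┃# cache configuration    ┃   [x] a
         ┃  max_connections: 60    ┃   [x] w
         ┃  timeout: localhost     ┃   [x] a
         ┃  max_retries: 8080      ┃        


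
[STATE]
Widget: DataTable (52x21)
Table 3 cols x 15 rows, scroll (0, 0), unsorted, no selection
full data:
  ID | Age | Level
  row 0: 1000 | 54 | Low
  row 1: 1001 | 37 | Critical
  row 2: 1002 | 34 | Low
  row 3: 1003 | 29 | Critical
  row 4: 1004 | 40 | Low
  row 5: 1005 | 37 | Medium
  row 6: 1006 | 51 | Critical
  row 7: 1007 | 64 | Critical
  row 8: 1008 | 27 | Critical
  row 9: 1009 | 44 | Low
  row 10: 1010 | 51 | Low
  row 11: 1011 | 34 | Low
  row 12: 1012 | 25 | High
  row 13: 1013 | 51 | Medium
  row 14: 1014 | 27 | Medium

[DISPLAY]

ID  │Age│Level                                      
────┼───┼────────                                   
1000│54 │Low                                        
1001│37 │Critical                                   
1002│34 │Low                                        
1003│29 │Critical                                   
1004│40 │Low                                        
1005│37 │Medium                                     
1006│51 │Critical                                   
1007│64 │Critical                                   
1008│27 │Critical                                   
1009│44 │Low                                        
1010│51 │Low                                        
1011│34 │Low                                        
1012│25 │High                                       
1013│51 │Medium                                     
1014│27 │Medium                                     
                                                    
                                                    
                                                    
                                                    


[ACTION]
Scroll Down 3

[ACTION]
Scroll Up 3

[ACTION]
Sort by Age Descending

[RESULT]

ID  │Ag▼│Level                                      
────┼───┼────────                                   
1007│64 │Critical                                   
1000│54 │Low                                        
1006│51 │Critical                                   
1010│51 │Low                                        
1013│51 │Medium                                     
1009│44 │Low                                        
1004│40 │Low                                        
1001│37 │Critical                                   
1005│37 │Medium                                     
1002│34 │Low                                        
1011│34 │Low                                        
1003│29 │Critical                                   
1008│27 │Critical                                   
1014│27 │Medium                                     
1012│25 │High                                       
                                                    
                                                    
                                                    
                                                    


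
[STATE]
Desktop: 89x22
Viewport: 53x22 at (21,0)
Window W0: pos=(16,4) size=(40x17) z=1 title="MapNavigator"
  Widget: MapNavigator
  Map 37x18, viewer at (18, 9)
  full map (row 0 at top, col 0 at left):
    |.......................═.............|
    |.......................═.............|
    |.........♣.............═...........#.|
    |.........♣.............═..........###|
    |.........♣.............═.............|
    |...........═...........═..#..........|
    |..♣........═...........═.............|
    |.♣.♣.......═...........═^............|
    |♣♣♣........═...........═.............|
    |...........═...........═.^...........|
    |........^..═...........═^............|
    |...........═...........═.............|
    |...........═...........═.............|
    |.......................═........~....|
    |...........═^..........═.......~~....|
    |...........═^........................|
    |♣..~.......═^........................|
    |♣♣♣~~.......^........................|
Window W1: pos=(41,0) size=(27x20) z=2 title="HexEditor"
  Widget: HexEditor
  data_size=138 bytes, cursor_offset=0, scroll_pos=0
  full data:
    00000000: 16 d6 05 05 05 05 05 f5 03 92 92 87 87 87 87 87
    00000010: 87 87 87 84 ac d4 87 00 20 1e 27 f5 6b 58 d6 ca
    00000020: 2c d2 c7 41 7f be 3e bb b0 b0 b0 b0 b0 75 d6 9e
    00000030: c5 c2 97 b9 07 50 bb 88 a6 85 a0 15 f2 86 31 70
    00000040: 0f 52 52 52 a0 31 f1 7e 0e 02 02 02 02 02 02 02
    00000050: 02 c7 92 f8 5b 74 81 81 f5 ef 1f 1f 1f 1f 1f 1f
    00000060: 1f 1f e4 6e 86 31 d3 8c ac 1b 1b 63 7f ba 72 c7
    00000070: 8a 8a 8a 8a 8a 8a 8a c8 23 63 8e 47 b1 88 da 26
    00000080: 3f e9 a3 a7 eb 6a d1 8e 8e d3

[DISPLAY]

                    ┏━━━━━━━━━━━━━━━━━━━━━━━━━┓      
                    ┃ HexEditor               ┃      
                    ┠─────────────────────────┨      
                    ┃00000000  16 d6 05 05 05 ┃      
━━━━━━━━━━━━━━━━━━━━┃00000010  87 87 87 84 ac ┃      
Navigator           ┃00000020  2c d2 c7 41 7f ┃      
────────────────────┃00000030  c5 c2 97 b9 07 ┃      
......♣.............┃00000040  0f 52 52 52 a0 ┃      
......♣.............┃00000050  02 c7 92 f8 5b ┃      
........═...........┃00000060  1f 1f e4 6e 86 ┃      
........═...........┃00000070  8a 8a 8a 8a 8a ┃      
♣.......═...........┃00000080  3f e9 a3 a7 eb ┃      
........═...........┃                         ┃      
........═......@....┃                         ┃      
.....^..═...........┃                         ┃      
........═...........┃                         ┃      
........═...........┃                         ┃      
....................┃                         ┃      
........═^..........┃                         ┃      
........═^..........┗━━━━━━━━━━━━━━━━━━━━━━━━━┛      
━━━━━━━━━━━━━━━━━━━━━━━━━━━━━━━━━━┛                  
                                                     


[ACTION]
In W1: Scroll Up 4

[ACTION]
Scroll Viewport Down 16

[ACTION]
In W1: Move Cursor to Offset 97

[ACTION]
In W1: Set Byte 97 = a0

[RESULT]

                    ┏━━━━━━━━━━━━━━━━━━━━━━━━━┓      
                    ┃ HexEditor               ┃      
                    ┠─────────────────────────┨      
                    ┃00000000  16 d6 05 05 05 ┃      
━━━━━━━━━━━━━━━━━━━━┃00000010  87 87 87 84 ac ┃      
Navigator           ┃00000020  2c d2 c7 41 7f ┃      
────────────────────┃00000030  c5 c2 97 b9 07 ┃      
......♣.............┃00000040  0f 52 52 52 a0 ┃      
......♣.............┃00000050  02 c7 92 f8 5b ┃      
........═...........┃00000060  1f A0 e4 6e 86 ┃      
........═...........┃00000070  8a 8a 8a 8a 8a ┃      
♣.......═...........┃00000080  3f e9 a3 a7 eb ┃      
........═...........┃                         ┃      
........═......@....┃                         ┃      
.....^..═...........┃                         ┃      
........═...........┃                         ┃      
........═...........┃                         ┃      
....................┃                         ┃      
........═^..........┃                         ┃      
........═^..........┗━━━━━━━━━━━━━━━━━━━━━━━━━┛      
━━━━━━━━━━━━━━━━━━━━━━━━━━━━━━━━━━┛                  
                                                     


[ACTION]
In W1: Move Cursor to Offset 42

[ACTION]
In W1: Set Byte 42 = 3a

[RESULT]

                    ┏━━━━━━━━━━━━━━━━━━━━━━━━━┓      
                    ┃ HexEditor               ┃      
                    ┠─────────────────────────┨      
                    ┃00000000  16 d6 05 05 05 ┃      
━━━━━━━━━━━━━━━━━━━━┃00000010  87 87 87 84 ac ┃      
Navigator           ┃00000020  2c d2 c7 41 7f ┃      
────────────────────┃00000030  c5 c2 97 b9 07 ┃      
......♣.............┃00000040  0f 52 52 52 a0 ┃      
......♣.............┃00000050  02 c7 92 f8 5b ┃      
........═...........┃00000060  1f a0 e4 6e 86 ┃      
........═...........┃00000070  8a 8a 8a 8a 8a ┃      
♣.......═...........┃00000080  3f e9 a3 a7 eb ┃      
........═...........┃                         ┃      
........═......@....┃                         ┃      
.....^..═...........┃                         ┃      
........═...........┃                         ┃      
........═...........┃                         ┃      
....................┃                         ┃      
........═^..........┃                         ┃      
........═^..........┗━━━━━━━━━━━━━━━━━━━━━━━━━┛      
━━━━━━━━━━━━━━━━━━━━━━━━━━━━━━━━━━┛                  
                                                     


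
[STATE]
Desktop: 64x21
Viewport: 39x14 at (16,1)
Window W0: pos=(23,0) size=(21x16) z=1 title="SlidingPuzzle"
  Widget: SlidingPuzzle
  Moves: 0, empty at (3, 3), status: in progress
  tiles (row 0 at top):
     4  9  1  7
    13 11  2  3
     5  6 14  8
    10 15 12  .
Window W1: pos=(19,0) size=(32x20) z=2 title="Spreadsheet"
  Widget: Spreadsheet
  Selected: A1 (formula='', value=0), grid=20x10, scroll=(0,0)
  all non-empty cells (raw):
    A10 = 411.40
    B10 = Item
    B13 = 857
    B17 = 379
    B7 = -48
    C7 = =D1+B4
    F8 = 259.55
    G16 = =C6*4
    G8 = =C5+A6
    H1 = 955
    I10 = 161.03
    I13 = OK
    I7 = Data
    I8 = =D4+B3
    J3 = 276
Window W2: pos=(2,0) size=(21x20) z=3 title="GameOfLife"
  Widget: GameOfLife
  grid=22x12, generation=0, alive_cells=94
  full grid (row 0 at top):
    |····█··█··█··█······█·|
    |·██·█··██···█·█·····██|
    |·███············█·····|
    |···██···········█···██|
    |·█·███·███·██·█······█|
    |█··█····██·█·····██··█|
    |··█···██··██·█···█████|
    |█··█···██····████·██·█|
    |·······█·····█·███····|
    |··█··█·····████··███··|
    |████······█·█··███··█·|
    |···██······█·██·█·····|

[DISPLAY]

      ┃readsheet                  ┃    
──────┨───────────────────────────┨    
      ┃                           ┃    
······┃    A       B       C      ┃    
█·····┃---------------------------┃    
··█···┃      [0]       0       0  ┃    
··█···┃        0       0       0  ┃    
█·····┃        0       0       0  ┃    
···██·┃        0       0       0  ┃    
···███┃        0       0       0  ┃    
███·██┃        0       0       0  ┃    
·███··┃        0     -48       0  ┃    
█··███┃        0       0       0  ┃    
·███··┃        0       0       0  ┃    


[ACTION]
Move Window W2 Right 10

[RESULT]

meOfLife        ┃                 ┃    
────────────────┨─────────────────┨    
: 0             ┃                 ┃    
█··█··█··█······┃  B       C      ┃    
█··██···█·█·····┃-----------------┃    
············█···┃      0       0  ┃    
█···········█···┃      0       0  ┃    
██·███·██·█·····┃      0       0  ┃    
····██·█·····██·┃      0       0  ┃    
··██··██·█···███┃      0       0  ┃    
···██····████·██┃      0       0  ┃    
···█·····█·███··┃    -48       0  ┃    
·█·····████··███┃      0       0  ┃    
······█·█··███··┃      0       0  ┃    


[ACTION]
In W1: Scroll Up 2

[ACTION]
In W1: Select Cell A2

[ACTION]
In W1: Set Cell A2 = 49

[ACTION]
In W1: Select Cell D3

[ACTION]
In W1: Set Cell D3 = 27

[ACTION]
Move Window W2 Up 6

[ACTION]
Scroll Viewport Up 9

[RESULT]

━━━━━━━━━━━━━━━━┓━━━━━━━━━━━━━━━━━┓    
meOfLife        ┃                 ┃    
────────────────┨─────────────────┨    
: 0             ┃                 ┃    
█··█··█··█······┃  B       C      ┃    
█··██···█·█·····┃-----------------┃    
············█···┃      0       0  ┃    
█···········█···┃      0       0  ┃    
██·███·██·█·····┃      0       0  ┃    
····██·█·····██·┃      0       0  ┃    
··██··██·█···███┃      0       0  ┃    
···██····████·██┃      0       0  ┃    
···█·····█·███··┃    -48       0  ┃    
·█·····████··███┃      0       0  ┃    
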